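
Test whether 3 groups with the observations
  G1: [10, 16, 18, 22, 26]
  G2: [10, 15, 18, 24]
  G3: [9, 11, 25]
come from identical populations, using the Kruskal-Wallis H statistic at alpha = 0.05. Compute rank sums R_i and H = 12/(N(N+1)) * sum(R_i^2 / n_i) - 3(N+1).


Step 1: Combine all N = 12 observations and assign midranks.
sorted (value, group, rank): (9,G3,1), (10,G1,2.5), (10,G2,2.5), (11,G3,4), (15,G2,5), (16,G1,6), (18,G1,7.5), (18,G2,7.5), (22,G1,9), (24,G2,10), (25,G3,11), (26,G1,12)
Step 2: Sum ranks within each group.
R_1 = 37 (n_1 = 5)
R_2 = 25 (n_2 = 4)
R_3 = 16 (n_3 = 3)
Step 3: H = 12/(N(N+1)) * sum(R_i^2/n_i) - 3(N+1)
     = 12/(12*13) * (37^2/5 + 25^2/4 + 16^2/3) - 3*13
     = 0.076923 * 515.383 - 39
     = 0.644872.
Step 4: Ties present; correction factor C = 1 - 12/(12^3 - 12) = 0.993007. Corrected H = 0.644872 / 0.993007 = 0.649413.
Step 5: Under H0, H ~ chi^2(2); p-value = 0.722739.
Step 6: alpha = 0.05. fail to reject H0.

H = 0.6494, df = 2, p = 0.722739, fail to reject H0.


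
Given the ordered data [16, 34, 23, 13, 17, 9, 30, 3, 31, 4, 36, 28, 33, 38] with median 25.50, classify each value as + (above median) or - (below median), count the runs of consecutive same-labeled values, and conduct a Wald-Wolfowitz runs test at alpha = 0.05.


Step 1: Compute median = 25.50; label A = above, B = below.
Labels in order: BABBBBABABAAAA  (n_A = 7, n_B = 7)
Step 2: Count runs R = 8.
Step 3: Under H0 (random ordering), E[R] = 2*n_A*n_B/(n_A+n_B) + 1 = 2*7*7/14 + 1 = 8.0000.
        Var[R] = 2*n_A*n_B*(2*n_A*n_B - n_A - n_B) / ((n_A+n_B)^2 * (n_A+n_B-1)) = 8232/2548 = 3.2308.
        SD[R] = 1.7974.
Step 4: R = E[R], so z = 0 with no continuity correction.
Step 5: Two-sided p-value via normal approximation = 2*(1 - Phi(|z|)) = 1.000000.
Step 6: alpha = 0.05. fail to reject H0.

R = 8, z = 0.0000, p = 1.000000, fail to reject H0.


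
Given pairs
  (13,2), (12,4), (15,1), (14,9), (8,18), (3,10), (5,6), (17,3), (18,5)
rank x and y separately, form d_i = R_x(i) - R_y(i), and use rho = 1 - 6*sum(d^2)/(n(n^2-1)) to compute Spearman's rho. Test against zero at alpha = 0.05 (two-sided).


Step 1: Rank x and y separately (midranks; no ties here).
rank(x): 13->5, 12->4, 15->7, 14->6, 8->3, 3->1, 5->2, 17->8, 18->9
rank(y): 2->2, 4->4, 1->1, 9->7, 18->9, 10->8, 6->6, 3->3, 5->5
Step 2: d_i = R_x(i) - R_y(i); compute d_i^2.
  (5-2)^2=9, (4-4)^2=0, (7-1)^2=36, (6-7)^2=1, (3-9)^2=36, (1-8)^2=49, (2-6)^2=16, (8-3)^2=25, (9-5)^2=16
sum(d^2) = 188.
Step 3: rho = 1 - 6*188 / (9*(9^2 - 1)) = 1 - 1128/720 = -0.566667.
Step 4: Under H0, t = rho * sqrt((n-2)/(1-rho^2)) = -1.8196 ~ t(7).
Step 5: Two-sided p-value from the t-distribution with 7 df = 0.111633.
Step 6: alpha = 0.05. fail to reject H0.

rho = -0.5667, p = 0.111633, fail to reject H0 at alpha = 0.05.


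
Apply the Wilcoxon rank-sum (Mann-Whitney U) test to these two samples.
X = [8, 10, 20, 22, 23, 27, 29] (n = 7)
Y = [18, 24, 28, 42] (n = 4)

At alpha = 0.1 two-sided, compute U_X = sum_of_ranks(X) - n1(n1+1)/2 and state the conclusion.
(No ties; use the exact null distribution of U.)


Step 1: Combine and sort all 11 observations; assign midranks.
sorted (value, group): (8,X), (10,X), (18,Y), (20,X), (22,X), (23,X), (24,Y), (27,X), (28,Y), (29,X), (42,Y)
ranks: 8->1, 10->2, 18->3, 20->4, 22->5, 23->6, 24->7, 27->8, 28->9, 29->10, 42->11
Step 2: Rank sum for X: R1 = 1 + 2 + 4 + 5 + 6 + 8 + 10 = 36.
Step 3: U_X = R1 - n1(n1+1)/2 = 36 - 7*8/2 = 36 - 28 = 8.
       U_Y = n1*n2 - U_X = 28 - 8 = 20.
Step 4: No ties, so the exact null distribution of U (based on enumerating the C(11,7) = 330 equally likely rank assignments) gives the two-sided p-value.
Step 5: p-value = 0.315152; compare to alpha = 0.1. fail to reject H0.

U_X = 8, p = 0.315152, fail to reject H0 at alpha = 0.1.


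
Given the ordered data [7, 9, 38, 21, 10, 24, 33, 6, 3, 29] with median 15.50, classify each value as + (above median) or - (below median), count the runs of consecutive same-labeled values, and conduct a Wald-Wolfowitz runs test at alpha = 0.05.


Step 1: Compute median = 15.50; label A = above, B = below.
Labels in order: BBAABAABBA  (n_A = 5, n_B = 5)
Step 2: Count runs R = 6.
Step 3: Under H0 (random ordering), E[R] = 2*n_A*n_B/(n_A+n_B) + 1 = 2*5*5/10 + 1 = 6.0000.
        Var[R] = 2*n_A*n_B*(2*n_A*n_B - n_A - n_B) / ((n_A+n_B)^2 * (n_A+n_B-1)) = 2000/900 = 2.2222.
        SD[R] = 1.4907.
Step 4: R = E[R], so z = 0 with no continuity correction.
Step 5: Two-sided p-value via normal approximation = 2*(1 - Phi(|z|)) = 1.000000.
Step 6: alpha = 0.05. fail to reject H0.

R = 6, z = 0.0000, p = 1.000000, fail to reject H0.


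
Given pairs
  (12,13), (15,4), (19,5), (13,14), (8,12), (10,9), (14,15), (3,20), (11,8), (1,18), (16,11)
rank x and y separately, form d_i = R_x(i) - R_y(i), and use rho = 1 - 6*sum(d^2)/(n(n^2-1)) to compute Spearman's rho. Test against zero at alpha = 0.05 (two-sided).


Step 1: Rank x and y separately (midranks; no ties here).
rank(x): 12->6, 15->9, 19->11, 13->7, 8->3, 10->4, 14->8, 3->2, 11->5, 1->1, 16->10
rank(y): 13->7, 4->1, 5->2, 14->8, 12->6, 9->4, 15->9, 20->11, 8->3, 18->10, 11->5
Step 2: d_i = R_x(i) - R_y(i); compute d_i^2.
  (6-7)^2=1, (9-1)^2=64, (11-2)^2=81, (7-8)^2=1, (3-6)^2=9, (4-4)^2=0, (8-9)^2=1, (2-11)^2=81, (5-3)^2=4, (1-10)^2=81, (10-5)^2=25
sum(d^2) = 348.
Step 3: rho = 1 - 6*348 / (11*(11^2 - 1)) = 1 - 2088/1320 = -0.581818.
Step 4: Under H0, t = rho * sqrt((n-2)/(1-rho^2)) = -2.1461 ~ t(9).
Step 5: Two-sided p-value from the t-distribution with 9 df = 0.060420.
Step 6: alpha = 0.05. fail to reject H0.

rho = -0.5818, p = 0.060420, fail to reject H0 at alpha = 0.05.


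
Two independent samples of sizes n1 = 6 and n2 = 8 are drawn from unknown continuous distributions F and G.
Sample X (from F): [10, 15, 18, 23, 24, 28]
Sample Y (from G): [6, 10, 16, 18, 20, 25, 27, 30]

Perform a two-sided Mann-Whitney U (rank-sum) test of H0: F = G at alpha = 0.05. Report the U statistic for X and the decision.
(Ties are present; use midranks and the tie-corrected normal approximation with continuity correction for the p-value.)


Step 1: Combine and sort all 14 observations; assign midranks.
sorted (value, group): (6,Y), (10,X), (10,Y), (15,X), (16,Y), (18,X), (18,Y), (20,Y), (23,X), (24,X), (25,Y), (27,Y), (28,X), (30,Y)
ranks: 6->1, 10->2.5, 10->2.5, 15->4, 16->5, 18->6.5, 18->6.5, 20->8, 23->9, 24->10, 25->11, 27->12, 28->13, 30->14
Step 2: Rank sum for X: R1 = 2.5 + 4 + 6.5 + 9 + 10 + 13 = 45.
Step 3: U_X = R1 - n1(n1+1)/2 = 45 - 6*7/2 = 45 - 21 = 24.
       U_Y = n1*n2 - U_X = 48 - 24 = 24.
Step 4: Ties are present, so use the tie-corrected normal approximation (with continuity correction) for the p-value.
Step 5: p-value = 1.000000; compare to alpha = 0.05. fail to reject H0.

U_X = 24, p = 1.000000, fail to reject H0 at alpha = 0.05.


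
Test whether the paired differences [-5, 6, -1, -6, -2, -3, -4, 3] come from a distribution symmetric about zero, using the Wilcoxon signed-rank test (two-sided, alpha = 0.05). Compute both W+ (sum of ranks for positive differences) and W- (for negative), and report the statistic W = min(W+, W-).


Step 1: Drop any zero differences (none here) and take |d_i|.
|d| = [5, 6, 1, 6, 2, 3, 4, 3]
Step 2: Midrank |d_i| (ties get averaged ranks).
ranks: |5|->6, |6|->7.5, |1|->1, |6|->7.5, |2|->2, |3|->3.5, |4|->5, |3|->3.5
Step 3: Attach original signs; sum ranks with positive sign and with negative sign.
W+ = 7.5 + 3.5 = 11
W- = 6 + 1 + 7.5 + 2 + 3.5 + 5 = 25
(Check: W+ + W- = 36 should equal n(n+1)/2 = 36.)
Step 4: Test statistic W = min(W+, W-) = 11.
Step 5: Ties in |d|, so use the tie-corrected normal approximation.
        E[W] = n(n+1)/4 = 8*9/4 = 18.
        Tie groups: |d|=3 (t=2), |d|=6 (t=2); sum(t^3 - t) = 12.
        Var[W] = n(n+1)(2n+1)/24 - sum(t^3-t)/48 = 1224/24 - 12/48 = 50.75.
        z = (W - E[W]) / sqrt(Var[W]) = (11 - 18) / 7.1239 = -0.9826.
        Two-sided p = 2*Phi(z) = 0.325801.
Step 6: alpha = 0.05. fail to reject H0.

W+ = 11, W- = 25, W = min = 11, p = 0.325801, fail to reject H0.


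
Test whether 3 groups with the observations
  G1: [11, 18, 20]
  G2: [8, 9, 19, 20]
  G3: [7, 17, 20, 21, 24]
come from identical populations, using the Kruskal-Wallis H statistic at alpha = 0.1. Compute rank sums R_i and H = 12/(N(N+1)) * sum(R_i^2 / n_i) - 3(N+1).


Step 1: Combine all N = 12 observations and assign midranks.
sorted (value, group, rank): (7,G3,1), (8,G2,2), (9,G2,3), (11,G1,4), (17,G3,5), (18,G1,6), (19,G2,7), (20,G1,9), (20,G2,9), (20,G3,9), (21,G3,11), (24,G3,12)
Step 2: Sum ranks within each group.
R_1 = 19 (n_1 = 3)
R_2 = 21 (n_2 = 4)
R_3 = 38 (n_3 = 5)
Step 3: H = 12/(N(N+1)) * sum(R_i^2/n_i) - 3(N+1)
     = 12/(12*13) * (19^2/3 + 21^2/4 + 38^2/5) - 3*13
     = 0.076923 * 519.383 - 39
     = 0.952564.
Step 4: Ties present; correction factor C = 1 - 24/(12^3 - 12) = 0.986014. Corrected H = 0.952564 / 0.986014 = 0.966076.
Step 5: Under H0, H ~ chi^2(2); p-value = 0.616906.
Step 6: alpha = 0.1. fail to reject H0.

H = 0.9661, df = 2, p = 0.616906, fail to reject H0.


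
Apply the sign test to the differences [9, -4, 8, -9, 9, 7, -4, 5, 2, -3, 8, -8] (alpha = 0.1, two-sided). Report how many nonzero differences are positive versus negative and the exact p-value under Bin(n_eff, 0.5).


Step 1: Discard zero differences. Original n = 12; n_eff = number of nonzero differences = 12.
Nonzero differences (with sign): +9, -4, +8, -9, +9, +7, -4, +5, +2, -3, +8, -8
Step 2: Count signs: positive = 7, negative = 5.
Step 3: Under H0: P(positive) = 0.5, so the number of positives S ~ Bin(12, 0.5).
Step 4: Two-sided exact p-value = sum of Bin(12,0.5) probabilities at or below the observed probability = 0.774414.
Step 5: alpha = 0.1. fail to reject H0.

n_eff = 12, pos = 7, neg = 5, p = 0.774414, fail to reject H0.


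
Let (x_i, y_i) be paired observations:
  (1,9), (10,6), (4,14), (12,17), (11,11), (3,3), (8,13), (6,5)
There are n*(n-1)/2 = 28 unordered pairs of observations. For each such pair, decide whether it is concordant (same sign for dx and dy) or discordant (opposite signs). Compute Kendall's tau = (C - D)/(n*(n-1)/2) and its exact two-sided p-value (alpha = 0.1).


Step 1: Enumerate the 28 unordered pairs (i,j) with i<j and classify each by sign(x_j-x_i) * sign(y_j-y_i).
  (1,2):dx=+9,dy=-3->D; (1,3):dx=+3,dy=+5->C; (1,4):dx=+11,dy=+8->C; (1,5):dx=+10,dy=+2->C
  (1,6):dx=+2,dy=-6->D; (1,7):dx=+7,dy=+4->C; (1,8):dx=+5,dy=-4->D; (2,3):dx=-6,dy=+8->D
  (2,4):dx=+2,dy=+11->C; (2,5):dx=+1,dy=+5->C; (2,6):dx=-7,dy=-3->C; (2,7):dx=-2,dy=+7->D
  (2,8):dx=-4,dy=-1->C; (3,4):dx=+8,dy=+3->C; (3,5):dx=+7,dy=-3->D; (3,6):dx=-1,dy=-11->C
  (3,7):dx=+4,dy=-1->D; (3,8):dx=+2,dy=-9->D; (4,5):dx=-1,dy=-6->C; (4,6):dx=-9,dy=-14->C
  (4,7):dx=-4,dy=-4->C; (4,8):dx=-6,dy=-12->C; (5,6):dx=-8,dy=-8->C; (5,7):dx=-3,dy=+2->D
  (5,8):dx=-5,dy=-6->C; (6,7):dx=+5,dy=+10->C; (6,8):dx=+3,dy=+2->C; (7,8):dx=-2,dy=-8->C
Step 2: C = 19, D = 9, total pairs = 28.
Step 3: tau = (C - D)/(n(n-1)/2) = (19 - 9)/28 = 0.357143.
Step 4: Exact two-sided p-value (enumerate n! = 40320 permutations of y under H0): p = 0.275099.
Step 5: alpha = 0.1. fail to reject H0.

tau_b = 0.3571 (C=19, D=9), p = 0.275099, fail to reject H0.


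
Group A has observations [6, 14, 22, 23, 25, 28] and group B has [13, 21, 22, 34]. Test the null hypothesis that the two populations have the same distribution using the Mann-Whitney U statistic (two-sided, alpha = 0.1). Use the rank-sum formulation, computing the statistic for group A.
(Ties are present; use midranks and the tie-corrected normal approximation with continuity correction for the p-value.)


Step 1: Combine and sort all 10 observations; assign midranks.
sorted (value, group): (6,X), (13,Y), (14,X), (21,Y), (22,X), (22,Y), (23,X), (25,X), (28,X), (34,Y)
ranks: 6->1, 13->2, 14->3, 21->4, 22->5.5, 22->5.5, 23->7, 25->8, 28->9, 34->10
Step 2: Rank sum for X: R1 = 1 + 3 + 5.5 + 7 + 8 + 9 = 33.5.
Step 3: U_X = R1 - n1(n1+1)/2 = 33.5 - 6*7/2 = 33.5 - 21 = 12.5.
       U_Y = n1*n2 - U_X = 24 - 12.5 = 11.5.
Step 4: Ties are present, so use the tie-corrected normal approximation (with continuity correction) for the p-value.
Step 5: p-value = 1.000000; compare to alpha = 0.1. fail to reject H0.

U_X = 12.5, p = 1.000000, fail to reject H0 at alpha = 0.1.


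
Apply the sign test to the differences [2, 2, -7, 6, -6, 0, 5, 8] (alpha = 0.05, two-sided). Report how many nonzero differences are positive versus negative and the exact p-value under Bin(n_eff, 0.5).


Step 1: Discard zero differences. Original n = 8; n_eff = number of nonzero differences = 7.
Nonzero differences (with sign): +2, +2, -7, +6, -6, +5, +8
Step 2: Count signs: positive = 5, negative = 2.
Step 3: Under H0: P(positive) = 0.5, so the number of positives S ~ Bin(7, 0.5).
Step 4: Two-sided exact p-value = sum of Bin(7,0.5) probabilities at or below the observed probability = 0.453125.
Step 5: alpha = 0.05. fail to reject H0.

n_eff = 7, pos = 5, neg = 2, p = 0.453125, fail to reject H0.


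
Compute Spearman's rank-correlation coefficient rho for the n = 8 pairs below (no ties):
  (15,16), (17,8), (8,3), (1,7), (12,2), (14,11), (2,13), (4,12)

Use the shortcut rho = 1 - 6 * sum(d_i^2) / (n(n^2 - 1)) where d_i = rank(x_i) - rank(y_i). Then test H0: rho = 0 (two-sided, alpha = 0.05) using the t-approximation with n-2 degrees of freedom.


Step 1: Rank x and y separately (midranks; no ties here).
rank(x): 15->7, 17->8, 8->4, 1->1, 12->5, 14->6, 2->2, 4->3
rank(y): 16->8, 8->4, 3->2, 7->3, 2->1, 11->5, 13->7, 12->6
Step 2: d_i = R_x(i) - R_y(i); compute d_i^2.
  (7-8)^2=1, (8-4)^2=16, (4-2)^2=4, (1-3)^2=4, (5-1)^2=16, (6-5)^2=1, (2-7)^2=25, (3-6)^2=9
sum(d^2) = 76.
Step 3: rho = 1 - 6*76 / (8*(8^2 - 1)) = 1 - 456/504 = 0.095238.
Step 4: Under H0, t = rho * sqrt((n-2)/(1-rho^2)) = 0.2343 ~ t(6).
Step 5: Two-sided p-value from the t-distribution with 6 df = 0.822505.
Step 6: alpha = 0.05. fail to reject H0.

rho = 0.0952, p = 0.822505, fail to reject H0 at alpha = 0.05.


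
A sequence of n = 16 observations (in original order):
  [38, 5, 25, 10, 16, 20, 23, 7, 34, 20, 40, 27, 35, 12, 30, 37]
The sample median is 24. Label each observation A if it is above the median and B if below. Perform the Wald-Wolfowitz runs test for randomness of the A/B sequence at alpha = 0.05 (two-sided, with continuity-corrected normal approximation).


Step 1: Compute median = 24; label A = above, B = below.
Labels in order: ABABBBBBABAAABAA  (n_A = 8, n_B = 8)
Step 2: Count runs R = 9.
Step 3: Under H0 (random ordering), E[R] = 2*n_A*n_B/(n_A+n_B) + 1 = 2*8*8/16 + 1 = 9.0000.
        Var[R] = 2*n_A*n_B*(2*n_A*n_B - n_A - n_B) / ((n_A+n_B)^2 * (n_A+n_B-1)) = 14336/3840 = 3.7333.
        SD[R] = 1.9322.
Step 4: R = E[R], so z = 0 with no continuity correction.
Step 5: Two-sided p-value via normal approximation = 2*(1 - Phi(|z|)) = 1.000000.
Step 6: alpha = 0.05. fail to reject H0.

R = 9, z = 0.0000, p = 1.000000, fail to reject H0.


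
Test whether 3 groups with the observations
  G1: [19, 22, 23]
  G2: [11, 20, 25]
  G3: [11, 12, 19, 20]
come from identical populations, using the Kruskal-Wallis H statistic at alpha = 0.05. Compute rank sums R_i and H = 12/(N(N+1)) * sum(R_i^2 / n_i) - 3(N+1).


Step 1: Combine all N = 10 observations and assign midranks.
sorted (value, group, rank): (11,G2,1.5), (11,G3,1.5), (12,G3,3), (19,G1,4.5), (19,G3,4.5), (20,G2,6.5), (20,G3,6.5), (22,G1,8), (23,G1,9), (25,G2,10)
Step 2: Sum ranks within each group.
R_1 = 21.5 (n_1 = 3)
R_2 = 18 (n_2 = 3)
R_3 = 15.5 (n_3 = 4)
Step 3: H = 12/(N(N+1)) * sum(R_i^2/n_i) - 3(N+1)
     = 12/(10*11) * (21.5^2/3 + 18^2/3 + 15.5^2/4) - 3*11
     = 0.109091 * 322.146 - 33
     = 2.143182.
Step 4: Ties present; correction factor C = 1 - 18/(10^3 - 10) = 0.981818. Corrected H = 2.143182 / 0.981818 = 2.182870.
Step 5: Under H0, H ~ chi^2(2); p-value = 0.335734.
Step 6: alpha = 0.05. fail to reject H0.

H = 2.1829, df = 2, p = 0.335734, fail to reject H0.


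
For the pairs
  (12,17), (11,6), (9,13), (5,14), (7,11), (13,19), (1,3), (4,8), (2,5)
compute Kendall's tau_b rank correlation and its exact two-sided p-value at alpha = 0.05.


Step 1: Enumerate the 36 unordered pairs (i,j) with i<j and classify each by sign(x_j-x_i) * sign(y_j-y_i).
  (1,2):dx=-1,dy=-11->C; (1,3):dx=-3,dy=-4->C; (1,4):dx=-7,dy=-3->C; (1,5):dx=-5,dy=-6->C
  (1,6):dx=+1,dy=+2->C; (1,7):dx=-11,dy=-14->C; (1,8):dx=-8,dy=-9->C; (1,9):dx=-10,dy=-12->C
  (2,3):dx=-2,dy=+7->D; (2,4):dx=-6,dy=+8->D; (2,5):dx=-4,dy=+5->D; (2,6):dx=+2,dy=+13->C
  (2,7):dx=-10,dy=-3->C; (2,8):dx=-7,dy=+2->D; (2,9):dx=-9,dy=-1->C; (3,4):dx=-4,dy=+1->D
  (3,5):dx=-2,dy=-2->C; (3,6):dx=+4,dy=+6->C; (3,7):dx=-8,dy=-10->C; (3,8):dx=-5,dy=-5->C
  (3,9):dx=-7,dy=-8->C; (4,5):dx=+2,dy=-3->D; (4,6):dx=+8,dy=+5->C; (4,7):dx=-4,dy=-11->C
  (4,8):dx=-1,dy=-6->C; (4,9):dx=-3,dy=-9->C; (5,6):dx=+6,dy=+8->C; (5,7):dx=-6,dy=-8->C
  (5,8):dx=-3,dy=-3->C; (5,9):dx=-5,dy=-6->C; (6,7):dx=-12,dy=-16->C; (6,8):dx=-9,dy=-11->C
  (6,9):dx=-11,dy=-14->C; (7,8):dx=+3,dy=+5->C; (7,9):dx=+1,dy=+2->C; (8,9):dx=-2,dy=-3->C
Step 2: C = 30, D = 6, total pairs = 36.
Step 3: tau = (C - D)/(n(n-1)/2) = (30 - 6)/36 = 0.666667.
Step 4: Exact two-sided p-value (enumerate n! = 362880 permutations of y under H0): p = 0.012665.
Step 5: alpha = 0.05. reject H0.

tau_b = 0.6667 (C=30, D=6), p = 0.012665, reject H0.


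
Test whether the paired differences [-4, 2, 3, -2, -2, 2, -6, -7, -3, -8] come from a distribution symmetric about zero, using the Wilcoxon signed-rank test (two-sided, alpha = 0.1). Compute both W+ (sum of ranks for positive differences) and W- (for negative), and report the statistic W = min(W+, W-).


Step 1: Drop any zero differences (none here) and take |d_i|.
|d| = [4, 2, 3, 2, 2, 2, 6, 7, 3, 8]
Step 2: Midrank |d_i| (ties get averaged ranks).
ranks: |4|->7, |2|->2.5, |3|->5.5, |2|->2.5, |2|->2.5, |2|->2.5, |6|->8, |7|->9, |3|->5.5, |8|->10
Step 3: Attach original signs; sum ranks with positive sign and with negative sign.
W+ = 2.5 + 5.5 + 2.5 = 10.5
W- = 7 + 2.5 + 2.5 + 8 + 9 + 5.5 + 10 = 44.5
(Check: W+ + W- = 55 should equal n(n+1)/2 = 55.)
Step 4: Test statistic W = min(W+, W-) = 10.5.
Step 5: Ties in |d|, so use the tie-corrected normal approximation.
        E[W] = n(n+1)/4 = 10*11/4 = 27.5.
        Tie groups: |d|=2 (t=4), |d|=3 (t=2); sum(t^3 - t) = 66.
        Var[W] = n(n+1)(2n+1)/24 - sum(t^3-t)/48 = 2310/24 - 66/48 = 94.875.
        z = (W - E[W]) / sqrt(Var[W]) = (10.5 - 27.5) / 9.7404 = -1.7453.
        Two-sided p = 2*Phi(z) = 0.080931.
Step 6: alpha = 0.1. reject H0.

W+ = 10.5, W- = 44.5, W = min = 10.5, p = 0.080931, reject H0.


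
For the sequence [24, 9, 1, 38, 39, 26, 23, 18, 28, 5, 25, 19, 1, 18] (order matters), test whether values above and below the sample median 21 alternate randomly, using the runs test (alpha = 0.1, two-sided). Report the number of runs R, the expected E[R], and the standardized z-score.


Step 1: Compute median = 21; label A = above, B = below.
Labels in order: ABBAAAABABABBB  (n_A = 7, n_B = 7)
Step 2: Count runs R = 8.
Step 3: Under H0 (random ordering), E[R] = 2*n_A*n_B/(n_A+n_B) + 1 = 2*7*7/14 + 1 = 8.0000.
        Var[R] = 2*n_A*n_B*(2*n_A*n_B - n_A - n_B) / ((n_A+n_B)^2 * (n_A+n_B-1)) = 8232/2548 = 3.2308.
        SD[R] = 1.7974.
Step 4: R = E[R], so z = 0 with no continuity correction.
Step 5: Two-sided p-value via normal approximation = 2*(1 - Phi(|z|)) = 1.000000.
Step 6: alpha = 0.1. fail to reject H0.

R = 8, z = 0.0000, p = 1.000000, fail to reject H0.


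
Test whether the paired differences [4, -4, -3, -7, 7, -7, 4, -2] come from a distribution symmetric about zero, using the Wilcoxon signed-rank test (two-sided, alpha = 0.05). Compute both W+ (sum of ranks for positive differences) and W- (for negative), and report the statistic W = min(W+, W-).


Step 1: Drop any zero differences (none here) and take |d_i|.
|d| = [4, 4, 3, 7, 7, 7, 4, 2]
Step 2: Midrank |d_i| (ties get averaged ranks).
ranks: |4|->4, |4|->4, |3|->2, |7|->7, |7|->7, |7|->7, |4|->4, |2|->1
Step 3: Attach original signs; sum ranks with positive sign and with negative sign.
W+ = 4 + 7 + 4 = 15
W- = 4 + 2 + 7 + 7 + 1 = 21
(Check: W+ + W- = 36 should equal n(n+1)/2 = 36.)
Step 4: Test statistic W = min(W+, W-) = 15.
Step 5: Ties in |d|, so use the tie-corrected normal approximation.
        E[W] = n(n+1)/4 = 8*9/4 = 18.
        Tie groups: |d|=4 (t=3), |d|=7 (t=3); sum(t^3 - t) = 48.
        Var[W] = n(n+1)(2n+1)/24 - sum(t^3-t)/48 = 1224/24 - 48/48 = 50.
        z = (W - E[W]) / sqrt(Var[W]) = (15 - 18) / 7.0711 = -0.4243.
        Two-sided p = 2*Phi(z) = 0.671373.
Step 6: alpha = 0.05. fail to reject H0.

W+ = 15, W- = 21, W = min = 15, p = 0.671373, fail to reject H0.


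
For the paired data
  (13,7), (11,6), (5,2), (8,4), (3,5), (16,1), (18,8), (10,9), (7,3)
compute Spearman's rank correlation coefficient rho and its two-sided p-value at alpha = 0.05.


Step 1: Rank x and y separately (midranks; no ties here).
rank(x): 13->7, 11->6, 5->2, 8->4, 3->1, 16->8, 18->9, 10->5, 7->3
rank(y): 7->7, 6->6, 2->2, 4->4, 5->5, 1->1, 8->8, 9->9, 3->3
Step 2: d_i = R_x(i) - R_y(i); compute d_i^2.
  (7-7)^2=0, (6-6)^2=0, (2-2)^2=0, (4-4)^2=0, (1-5)^2=16, (8-1)^2=49, (9-8)^2=1, (5-9)^2=16, (3-3)^2=0
sum(d^2) = 82.
Step 3: rho = 1 - 6*82 / (9*(9^2 - 1)) = 1 - 492/720 = 0.316667.
Step 4: Under H0, t = rho * sqrt((n-2)/(1-rho^2)) = 0.8833 ~ t(7).
Step 5: Two-sided p-value from the t-distribution with 7 df = 0.406397.
Step 6: alpha = 0.05. fail to reject H0.

rho = 0.3167, p = 0.406397, fail to reject H0 at alpha = 0.05.


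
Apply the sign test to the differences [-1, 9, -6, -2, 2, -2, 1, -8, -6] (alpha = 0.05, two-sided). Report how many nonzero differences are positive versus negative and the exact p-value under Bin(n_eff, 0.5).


Step 1: Discard zero differences. Original n = 9; n_eff = number of nonzero differences = 9.
Nonzero differences (with sign): -1, +9, -6, -2, +2, -2, +1, -8, -6
Step 2: Count signs: positive = 3, negative = 6.
Step 3: Under H0: P(positive) = 0.5, so the number of positives S ~ Bin(9, 0.5).
Step 4: Two-sided exact p-value = sum of Bin(9,0.5) probabilities at or below the observed probability = 0.507812.
Step 5: alpha = 0.05. fail to reject H0.

n_eff = 9, pos = 3, neg = 6, p = 0.507812, fail to reject H0.


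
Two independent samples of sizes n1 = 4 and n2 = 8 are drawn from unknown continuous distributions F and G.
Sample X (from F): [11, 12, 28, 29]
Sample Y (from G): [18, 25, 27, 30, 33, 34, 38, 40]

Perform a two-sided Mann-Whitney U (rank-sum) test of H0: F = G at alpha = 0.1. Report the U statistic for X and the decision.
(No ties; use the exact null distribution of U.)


Step 1: Combine and sort all 12 observations; assign midranks.
sorted (value, group): (11,X), (12,X), (18,Y), (25,Y), (27,Y), (28,X), (29,X), (30,Y), (33,Y), (34,Y), (38,Y), (40,Y)
ranks: 11->1, 12->2, 18->3, 25->4, 27->5, 28->6, 29->7, 30->8, 33->9, 34->10, 38->11, 40->12
Step 2: Rank sum for X: R1 = 1 + 2 + 6 + 7 = 16.
Step 3: U_X = R1 - n1(n1+1)/2 = 16 - 4*5/2 = 16 - 10 = 6.
       U_Y = n1*n2 - U_X = 32 - 6 = 26.
Step 4: No ties, so the exact null distribution of U (based on enumerating the C(12,4) = 495 equally likely rank assignments) gives the two-sided p-value.
Step 5: p-value = 0.109091; compare to alpha = 0.1. fail to reject H0.

U_X = 6, p = 0.109091, fail to reject H0 at alpha = 0.1.


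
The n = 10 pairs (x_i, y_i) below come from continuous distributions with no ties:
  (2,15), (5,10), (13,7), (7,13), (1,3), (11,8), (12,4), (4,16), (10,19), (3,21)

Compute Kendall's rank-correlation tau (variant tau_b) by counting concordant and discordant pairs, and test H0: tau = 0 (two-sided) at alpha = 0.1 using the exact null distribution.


Step 1: Enumerate the 45 unordered pairs (i,j) with i<j and classify each by sign(x_j-x_i) * sign(y_j-y_i).
  (1,2):dx=+3,dy=-5->D; (1,3):dx=+11,dy=-8->D; (1,4):dx=+5,dy=-2->D; (1,5):dx=-1,dy=-12->C
  (1,6):dx=+9,dy=-7->D; (1,7):dx=+10,dy=-11->D; (1,8):dx=+2,dy=+1->C; (1,9):dx=+8,dy=+4->C
  (1,10):dx=+1,dy=+6->C; (2,3):dx=+8,dy=-3->D; (2,4):dx=+2,dy=+3->C; (2,5):dx=-4,dy=-7->C
  (2,6):dx=+6,dy=-2->D; (2,7):dx=+7,dy=-6->D; (2,8):dx=-1,dy=+6->D; (2,9):dx=+5,dy=+9->C
  (2,10):dx=-2,dy=+11->D; (3,4):dx=-6,dy=+6->D; (3,5):dx=-12,dy=-4->C; (3,6):dx=-2,dy=+1->D
  (3,7):dx=-1,dy=-3->C; (3,8):dx=-9,dy=+9->D; (3,9):dx=-3,dy=+12->D; (3,10):dx=-10,dy=+14->D
  (4,5):dx=-6,dy=-10->C; (4,6):dx=+4,dy=-5->D; (4,7):dx=+5,dy=-9->D; (4,8):dx=-3,dy=+3->D
  (4,9):dx=+3,dy=+6->C; (4,10):dx=-4,dy=+8->D; (5,6):dx=+10,dy=+5->C; (5,7):dx=+11,dy=+1->C
  (5,8):dx=+3,dy=+13->C; (5,9):dx=+9,dy=+16->C; (5,10):dx=+2,dy=+18->C; (6,7):dx=+1,dy=-4->D
  (6,8):dx=-7,dy=+8->D; (6,9):dx=-1,dy=+11->D; (6,10):dx=-8,dy=+13->D; (7,8):dx=-8,dy=+12->D
  (7,9):dx=-2,dy=+15->D; (7,10):dx=-9,dy=+17->D; (8,9):dx=+6,dy=+3->C; (8,10):dx=-1,dy=+5->D
  (9,10):dx=-7,dy=+2->D
Step 2: C = 17, D = 28, total pairs = 45.
Step 3: tau = (C - D)/(n(n-1)/2) = (17 - 28)/45 = -0.244444.
Step 4: Exact two-sided p-value (enumerate n! = 3628800 permutations of y under H0): p = 0.380720.
Step 5: alpha = 0.1. fail to reject H0.

tau_b = -0.2444 (C=17, D=28), p = 0.380720, fail to reject H0.


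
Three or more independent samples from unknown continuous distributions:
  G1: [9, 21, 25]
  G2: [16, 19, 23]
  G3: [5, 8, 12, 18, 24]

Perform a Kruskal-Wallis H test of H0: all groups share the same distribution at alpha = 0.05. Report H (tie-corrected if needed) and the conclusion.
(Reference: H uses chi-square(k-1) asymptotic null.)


Step 1: Combine all N = 11 observations and assign midranks.
sorted (value, group, rank): (5,G3,1), (8,G3,2), (9,G1,3), (12,G3,4), (16,G2,5), (18,G3,6), (19,G2,7), (21,G1,8), (23,G2,9), (24,G3,10), (25,G1,11)
Step 2: Sum ranks within each group.
R_1 = 22 (n_1 = 3)
R_2 = 21 (n_2 = 3)
R_3 = 23 (n_3 = 5)
Step 3: H = 12/(N(N+1)) * sum(R_i^2/n_i) - 3(N+1)
     = 12/(11*12) * (22^2/3 + 21^2/3 + 23^2/5) - 3*12
     = 0.090909 * 414.133 - 36
     = 1.648485.
Step 4: No ties, so H is used without correction.
Step 5: Under H0, H ~ chi^2(2); p-value = 0.438567.
Step 6: alpha = 0.05. fail to reject H0.

H = 1.6485, df = 2, p = 0.438567, fail to reject H0.


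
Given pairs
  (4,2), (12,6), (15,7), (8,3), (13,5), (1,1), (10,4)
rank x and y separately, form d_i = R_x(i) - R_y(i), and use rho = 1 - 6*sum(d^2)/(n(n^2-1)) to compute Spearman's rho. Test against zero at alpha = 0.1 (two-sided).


Step 1: Rank x and y separately (midranks; no ties here).
rank(x): 4->2, 12->5, 15->7, 8->3, 13->6, 1->1, 10->4
rank(y): 2->2, 6->6, 7->7, 3->3, 5->5, 1->1, 4->4
Step 2: d_i = R_x(i) - R_y(i); compute d_i^2.
  (2-2)^2=0, (5-6)^2=1, (7-7)^2=0, (3-3)^2=0, (6-5)^2=1, (1-1)^2=0, (4-4)^2=0
sum(d^2) = 2.
Step 3: rho = 1 - 6*2 / (7*(7^2 - 1)) = 1 - 12/336 = 0.964286.
Step 4: Under H0, t = rho * sqrt((n-2)/(1-rho^2)) = 8.1408 ~ t(5).
Step 5: Two-sided p-value from the t-distribution with 5 df = 0.000454.
Step 6: alpha = 0.1. reject H0.

rho = 0.9643, p = 0.000454, reject H0 at alpha = 0.1.


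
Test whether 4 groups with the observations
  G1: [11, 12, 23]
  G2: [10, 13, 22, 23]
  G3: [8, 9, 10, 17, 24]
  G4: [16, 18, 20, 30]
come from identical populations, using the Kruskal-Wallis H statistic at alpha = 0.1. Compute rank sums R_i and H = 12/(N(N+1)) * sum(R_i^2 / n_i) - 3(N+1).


Step 1: Combine all N = 16 observations and assign midranks.
sorted (value, group, rank): (8,G3,1), (9,G3,2), (10,G2,3.5), (10,G3,3.5), (11,G1,5), (12,G1,6), (13,G2,7), (16,G4,8), (17,G3,9), (18,G4,10), (20,G4,11), (22,G2,12), (23,G1,13.5), (23,G2,13.5), (24,G3,15), (30,G4,16)
Step 2: Sum ranks within each group.
R_1 = 24.5 (n_1 = 3)
R_2 = 36 (n_2 = 4)
R_3 = 30.5 (n_3 = 5)
R_4 = 45 (n_4 = 4)
Step 3: H = 12/(N(N+1)) * sum(R_i^2/n_i) - 3(N+1)
     = 12/(16*17) * (24.5^2/3 + 36^2/4 + 30.5^2/5 + 45^2/4) - 3*17
     = 0.044118 * 1216.38 - 51
     = 2.663971.
Step 4: Ties present; correction factor C = 1 - 12/(16^3 - 16) = 0.997059. Corrected H = 2.663971 / 0.997059 = 2.671829.
Step 5: Under H0, H ~ chi^2(3); p-value = 0.445036.
Step 6: alpha = 0.1. fail to reject H0.

H = 2.6718, df = 3, p = 0.445036, fail to reject H0.


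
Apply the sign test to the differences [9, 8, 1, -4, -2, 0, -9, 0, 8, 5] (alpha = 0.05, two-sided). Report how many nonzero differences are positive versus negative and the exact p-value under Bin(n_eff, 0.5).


Step 1: Discard zero differences. Original n = 10; n_eff = number of nonzero differences = 8.
Nonzero differences (with sign): +9, +8, +1, -4, -2, -9, +8, +5
Step 2: Count signs: positive = 5, negative = 3.
Step 3: Under H0: P(positive) = 0.5, so the number of positives S ~ Bin(8, 0.5).
Step 4: Two-sided exact p-value = sum of Bin(8,0.5) probabilities at or below the observed probability = 0.726562.
Step 5: alpha = 0.05. fail to reject H0.

n_eff = 8, pos = 5, neg = 3, p = 0.726562, fail to reject H0.


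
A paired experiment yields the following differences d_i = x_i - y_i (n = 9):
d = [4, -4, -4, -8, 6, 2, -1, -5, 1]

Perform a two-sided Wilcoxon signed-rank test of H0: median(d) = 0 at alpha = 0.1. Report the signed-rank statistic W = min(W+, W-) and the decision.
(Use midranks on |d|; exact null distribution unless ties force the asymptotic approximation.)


Step 1: Drop any zero differences (none here) and take |d_i|.
|d| = [4, 4, 4, 8, 6, 2, 1, 5, 1]
Step 2: Midrank |d_i| (ties get averaged ranks).
ranks: |4|->5, |4|->5, |4|->5, |8|->9, |6|->8, |2|->3, |1|->1.5, |5|->7, |1|->1.5
Step 3: Attach original signs; sum ranks with positive sign and with negative sign.
W+ = 5 + 8 + 3 + 1.5 = 17.5
W- = 5 + 5 + 9 + 1.5 + 7 = 27.5
(Check: W+ + W- = 45 should equal n(n+1)/2 = 45.)
Step 4: Test statistic W = min(W+, W-) = 17.5.
Step 5: Ties in |d|, so use the tie-corrected normal approximation.
        E[W] = n(n+1)/4 = 9*10/4 = 22.5.
        Tie groups: |d|=1 (t=2), |d|=4 (t=3); sum(t^3 - t) = 30.
        Var[W] = n(n+1)(2n+1)/24 - sum(t^3-t)/48 = 1710/24 - 30/48 = 70.625.
        z = (W - E[W]) / sqrt(Var[W]) = (17.5 - 22.5) / 8.4039 = -0.5950.
        Two-sided p = 2*Phi(z) = 0.551867.
Step 6: alpha = 0.1. fail to reject H0.

W+ = 17.5, W- = 27.5, W = min = 17.5, p = 0.551867, fail to reject H0.


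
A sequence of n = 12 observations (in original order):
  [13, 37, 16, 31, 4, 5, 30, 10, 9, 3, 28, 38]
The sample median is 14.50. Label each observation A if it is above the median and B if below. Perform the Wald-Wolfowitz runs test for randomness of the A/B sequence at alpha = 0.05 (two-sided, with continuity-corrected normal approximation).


Step 1: Compute median = 14.50; label A = above, B = below.
Labels in order: BAAABBABBBAA  (n_A = 6, n_B = 6)
Step 2: Count runs R = 6.
Step 3: Under H0 (random ordering), E[R] = 2*n_A*n_B/(n_A+n_B) + 1 = 2*6*6/12 + 1 = 7.0000.
        Var[R] = 2*n_A*n_B*(2*n_A*n_B - n_A - n_B) / ((n_A+n_B)^2 * (n_A+n_B-1)) = 4320/1584 = 2.7273.
        SD[R] = 1.6514.
Step 4: Continuity-corrected z = (R + 0.5 - E[R]) / SD[R] = (6 + 0.5 - 7.0000) / 1.6514 = -0.3028.
Step 5: Two-sided p-value via normal approximation = 2*(1 - Phi(|z|)) = 0.762069.
Step 6: alpha = 0.05. fail to reject H0.

R = 6, z = -0.3028, p = 0.762069, fail to reject H0.


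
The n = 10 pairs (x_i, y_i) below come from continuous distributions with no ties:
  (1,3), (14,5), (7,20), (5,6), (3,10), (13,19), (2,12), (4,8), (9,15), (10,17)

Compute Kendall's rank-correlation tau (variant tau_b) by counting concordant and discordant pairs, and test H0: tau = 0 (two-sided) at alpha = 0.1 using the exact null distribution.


Step 1: Enumerate the 45 unordered pairs (i,j) with i<j and classify each by sign(x_j-x_i) * sign(y_j-y_i).
  (1,2):dx=+13,dy=+2->C; (1,3):dx=+6,dy=+17->C; (1,4):dx=+4,dy=+3->C; (1,5):dx=+2,dy=+7->C
  (1,6):dx=+12,dy=+16->C; (1,7):dx=+1,dy=+9->C; (1,8):dx=+3,dy=+5->C; (1,9):dx=+8,dy=+12->C
  (1,10):dx=+9,dy=+14->C; (2,3):dx=-7,dy=+15->D; (2,4):dx=-9,dy=+1->D; (2,5):dx=-11,dy=+5->D
  (2,6):dx=-1,dy=+14->D; (2,7):dx=-12,dy=+7->D; (2,8):dx=-10,dy=+3->D; (2,9):dx=-5,dy=+10->D
  (2,10):dx=-4,dy=+12->D; (3,4):dx=-2,dy=-14->C; (3,5):dx=-4,dy=-10->C; (3,6):dx=+6,dy=-1->D
  (3,7):dx=-5,dy=-8->C; (3,8):dx=-3,dy=-12->C; (3,9):dx=+2,dy=-5->D; (3,10):dx=+3,dy=-3->D
  (4,5):dx=-2,dy=+4->D; (4,6):dx=+8,dy=+13->C; (4,7):dx=-3,dy=+6->D; (4,8):dx=-1,dy=+2->D
  (4,9):dx=+4,dy=+9->C; (4,10):dx=+5,dy=+11->C; (5,6):dx=+10,dy=+9->C; (5,7):dx=-1,dy=+2->D
  (5,8):dx=+1,dy=-2->D; (5,9):dx=+6,dy=+5->C; (5,10):dx=+7,dy=+7->C; (6,7):dx=-11,dy=-7->C
  (6,8):dx=-9,dy=-11->C; (6,9):dx=-4,dy=-4->C; (6,10):dx=-3,dy=-2->C; (7,8):dx=+2,dy=-4->D
  (7,9):dx=+7,dy=+3->C; (7,10):dx=+8,dy=+5->C; (8,9):dx=+5,dy=+7->C; (8,10):dx=+6,dy=+9->C
  (9,10):dx=+1,dy=+2->C
Step 2: C = 28, D = 17, total pairs = 45.
Step 3: tau = (C - D)/(n(n-1)/2) = (28 - 17)/45 = 0.244444.
Step 4: Exact two-sided p-value (enumerate n! = 3628800 permutations of y under H0): p = 0.380720.
Step 5: alpha = 0.1. fail to reject H0.

tau_b = 0.2444 (C=28, D=17), p = 0.380720, fail to reject H0.


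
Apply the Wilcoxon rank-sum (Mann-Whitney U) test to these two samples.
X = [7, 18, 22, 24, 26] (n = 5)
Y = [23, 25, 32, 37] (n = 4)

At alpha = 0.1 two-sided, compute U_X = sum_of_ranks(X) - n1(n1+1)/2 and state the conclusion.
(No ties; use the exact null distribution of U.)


Step 1: Combine and sort all 9 observations; assign midranks.
sorted (value, group): (7,X), (18,X), (22,X), (23,Y), (24,X), (25,Y), (26,X), (32,Y), (37,Y)
ranks: 7->1, 18->2, 22->3, 23->4, 24->5, 25->6, 26->7, 32->8, 37->9
Step 2: Rank sum for X: R1 = 1 + 2 + 3 + 5 + 7 = 18.
Step 3: U_X = R1 - n1(n1+1)/2 = 18 - 5*6/2 = 18 - 15 = 3.
       U_Y = n1*n2 - U_X = 20 - 3 = 17.
Step 4: No ties, so the exact null distribution of U (based on enumerating the C(9,5) = 126 equally likely rank assignments) gives the two-sided p-value.
Step 5: p-value = 0.111111; compare to alpha = 0.1. fail to reject H0.

U_X = 3, p = 0.111111, fail to reject H0 at alpha = 0.1.


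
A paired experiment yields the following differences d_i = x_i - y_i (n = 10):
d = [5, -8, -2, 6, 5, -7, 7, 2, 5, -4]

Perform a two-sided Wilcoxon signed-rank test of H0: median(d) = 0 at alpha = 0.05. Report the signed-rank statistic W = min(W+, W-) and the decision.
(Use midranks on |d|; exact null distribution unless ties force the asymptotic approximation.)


Step 1: Drop any zero differences (none here) and take |d_i|.
|d| = [5, 8, 2, 6, 5, 7, 7, 2, 5, 4]
Step 2: Midrank |d_i| (ties get averaged ranks).
ranks: |5|->5, |8|->10, |2|->1.5, |6|->7, |5|->5, |7|->8.5, |7|->8.5, |2|->1.5, |5|->5, |4|->3
Step 3: Attach original signs; sum ranks with positive sign and with negative sign.
W+ = 5 + 7 + 5 + 8.5 + 1.5 + 5 = 32
W- = 10 + 1.5 + 8.5 + 3 = 23
(Check: W+ + W- = 55 should equal n(n+1)/2 = 55.)
Step 4: Test statistic W = min(W+, W-) = 23.
Step 5: Ties in |d|, so use the tie-corrected normal approximation.
        E[W] = n(n+1)/4 = 10*11/4 = 27.5.
        Tie groups: |d|=2 (t=2), |d|=5 (t=3), |d|=7 (t=2); sum(t^3 - t) = 36.
        Var[W] = n(n+1)(2n+1)/24 - sum(t^3-t)/48 = 2310/24 - 36/48 = 95.5.
        z = (W - E[W]) / sqrt(Var[W]) = (23 - 27.5) / 9.7724 = -0.4605.
        Two-sided p = 2*Phi(z) = 0.645172.
Step 6: alpha = 0.05. fail to reject H0.

W+ = 32, W- = 23, W = min = 23, p = 0.645172, fail to reject H0.


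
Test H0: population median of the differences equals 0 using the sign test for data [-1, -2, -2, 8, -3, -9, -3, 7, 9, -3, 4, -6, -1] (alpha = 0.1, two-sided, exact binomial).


Step 1: Discard zero differences. Original n = 13; n_eff = number of nonzero differences = 13.
Nonzero differences (with sign): -1, -2, -2, +8, -3, -9, -3, +7, +9, -3, +4, -6, -1
Step 2: Count signs: positive = 4, negative = 9.
Step 3: Under H0: P(positive) = 0.5, so the number of positives S ~ Bin(13, 0.5).
Step 4: Two-sided exact p-value = sum of Bin(13,0.5) probabilities at or below the observed probability = 0.266846.
Step 5: alpha = 0.1. fail to reject H0.

n_eff = 13, pos = 4, neg = 9, p = 0.266846, fail to reject H0.


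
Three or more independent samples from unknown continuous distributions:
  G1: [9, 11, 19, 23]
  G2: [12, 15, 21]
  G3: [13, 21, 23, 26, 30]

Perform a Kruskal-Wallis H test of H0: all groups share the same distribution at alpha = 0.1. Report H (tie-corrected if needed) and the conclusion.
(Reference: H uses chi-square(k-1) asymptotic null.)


Step 1: Combine all N = 12 observations and assign midranks.
sorted (value, group, rank): (9,G1,1), (11,G1,2), (12,G2,3), (13,G3,4), (15,G2,5), (19,G1,6), (21,G2,7.5), (21,G3,7.5), (23,G1,9.5), (23,G3,9.5), (26,G3,11), (30,G3,12)
Step 2: Sum ranks within each group.
R_1 = 18.5 (n_1 = 4)
R_2 = 15.5 (n_2 = 3)
R_3 = 44 (n_3 = 5)
Step 3: H = 12/(N(N+1)) * sum(R_i^2/n_i) - 3(N+1)
     = 12/(12*13) * (18.5^2/4 + 15.5^2/3 + 44^2/5) - 3*13
     = 0.076923 * 552.846 - 39
     = 3.526603.
Step 4: Ties present; correction factor C = 1 - 12/(12^3 - 12) = 0.993007. Corrected H = 3.526603 / 0.993007 = 3.551438.
Step 5: Under H0, H ~ chi^2(2); p-value = 0.169362.
Step 6: alpha = 0.1. fail to reject H0.

H = 3.5514, df = 2, p = 0.169362, fail to reject H0.


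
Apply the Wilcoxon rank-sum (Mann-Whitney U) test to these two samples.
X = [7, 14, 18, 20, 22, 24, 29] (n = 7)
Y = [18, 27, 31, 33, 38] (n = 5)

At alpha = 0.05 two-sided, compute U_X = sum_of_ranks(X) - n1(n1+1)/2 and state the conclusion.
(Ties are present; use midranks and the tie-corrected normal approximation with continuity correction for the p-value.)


Step 1: Combine and sort all 12 observations; assign midranks.
sorted (value, group): (7,X), (14,X), (18,X), (18,Y), (20,X), (22,X), (24,X), (27,Y), (29,X), (31,Y), (33,Y), (38,Y)
ranks: 7->1, 14->2, 18->3.5, 18->3.5, 20->5, 22->6, 24->7, 27->8, 29->9, 31->10, 33->11, 38->12
Step 2: Rank sum for X: R1 = 1 + 2 + 3.5 + 5 + 6 + 7 + 9 = 33.5.
Step 3: U_X = R1 - n1(n1+1)/2 = 33.5 - 7*8/2 = 33.5 - 28 = 5.5.
       U_Y = n1*n2 - U_X = 35 - 5.5 = 29.5.
Step 4: Ties are present, so use the tie-corrected normal approximation (with continuity correction) for the p-value.
Step 5: p-value = 0.061363; compare to alpha = 0.05. fail to reject H0.

U_X = 5.5, p = 0.061363, fail to reject H0 at alpha = 0.05.


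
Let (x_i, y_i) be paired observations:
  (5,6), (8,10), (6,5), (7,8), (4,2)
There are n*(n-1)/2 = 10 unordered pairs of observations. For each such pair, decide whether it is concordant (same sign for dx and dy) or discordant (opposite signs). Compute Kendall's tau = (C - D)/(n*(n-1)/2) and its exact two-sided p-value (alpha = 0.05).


Step 1: Enumerate the 10 unordered pairs (i,j) with i<j and classify each by sign(x_j-x_i) * sign(y_j-y_i).
  (1,2):dx=+3,dy=+4->C; (1,3):dx=+1,dy=-1->D; (1,4):dx=+2,dy=+2->C; (1,5):dx=-1,dy=-4->C
  (2,3):dx=-2,dy=-5->C; (2,4):dx=-1,dy=-2->C; (2,5):dx=-4,dy=-8->C; (3,4):dx=+1,dy=+3->C
  (3,5):dx=-2,dy=-3->C; (4,5):dx=-3,dy=-6->C
Step 2: C = 9, D = 1, total pairs = 10.
Step 3: tau = (C - D)/(n(n-1)/2) = (9 - 1)/10 = 0.800000.
Step 4: Exact two-sided p-value (enumerate n! = 120 permutations of y under H0): p = 0.083333.
Step 5: alpha = 0.05. fail to reject H0.

tau_b = 0.8000 (C=9, D=1), p = 0.083333, fail to reject H0.


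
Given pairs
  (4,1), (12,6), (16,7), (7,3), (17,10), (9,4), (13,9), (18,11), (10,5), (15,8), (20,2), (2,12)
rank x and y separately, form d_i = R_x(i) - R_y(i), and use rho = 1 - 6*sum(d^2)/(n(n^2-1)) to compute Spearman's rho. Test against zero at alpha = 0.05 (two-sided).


Step 1: Rank x and y separately (midranks; no ties here).
rank(x): 4->2, 12->6, 16->9, 7->3, 17->10, 9->4, 13->7, 18->11, 10->5, 15->8, 20->12, 2->1
rank(y): 1->1, 6->6, 7->7, 3->3, 10->10, 4->4, 9->9, 11->11, 5->5, 8->8, 2->2, 12->12
Step 2: d_i = R_x(i) - R_y(i); compute d_i^2.
  (2-1)^2=1, (6-6)^2=0, (9-7)^2=4, (3-3)^2=0, (10-10)^2=0, (4-4)^2=0, (7-9)^2=4, (11-11)^2=0, (5-5)^2=0, (8-8)^2=0, (12-2)^2=100, (1-12)^2=121
sum(d^2) = 230.
Step 3: rho = 1 - 6*230 / (12*(12^2 - 1)) = 1 - 1380/1716 = 0.195804.
Step 4: Under H0, t = rho * sqrt((n-2)/(1-rho^2)) = 0.6314 ~ t(10).
Step 5: Two-sided p-value from the t-distribution with 10 df = 0.541936.
Step 6: alpha = 0.05. fail to reject H0.

rho = 0.1958, p = 0.541936, fail to reject H0 at alpha = 0.05.


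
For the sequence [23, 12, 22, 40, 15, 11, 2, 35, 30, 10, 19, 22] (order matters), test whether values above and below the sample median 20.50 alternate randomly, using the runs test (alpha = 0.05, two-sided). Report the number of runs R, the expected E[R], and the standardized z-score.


Step 1: Compute median = 20.50; label A = above, B = below.
Labels in order: ABAABBBAABBA  (n_A = 6, n_B = 6)
Step 2: Count runs R = 7.
Step 3: Under H0 (random ordering), E[R] = 2*n_A*n_B/(n_A+n_B) + 1 = 2*6*6/12 + 1 = 7.0000.
        Var[R] = 2*n_A*n_B*(2*n_A*n_B - n_A - n_B) / ((n_A+n_B)^2 * (n_A+n_B-1)) = 4320/1584 = 2.7273.
        SD[R] = 1.6514.
Step 4: R = E[R], so z = 0 with no continuity correction.
Step 5: Two-sided p-value via normal approximation = 2*(1 - Phi(|z|)) = 1.000000.
Step 6: alpha = 0.05. fail to reject H0.

R = 7, z = 0.0000, p = 1.000000, fail to reject H0.
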